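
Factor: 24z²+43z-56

(3z+8)(8z-7)

Need a pair with product 24·(-56) = -1344 and sum 43: that's -21 and 64.
Split the middle term: 24z²-21z + 64z-56 = 3z(8z-7) + 8(8z-7).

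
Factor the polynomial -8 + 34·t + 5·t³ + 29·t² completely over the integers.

Among the possible rational roots, t = -4 is a root, so (t + 4) divides it; the quotient is 5·t² + 9·t - 2.
The remaining quadratic factors as (5·t - 1)(t + 2).

(5·t - 1)·(t + 2)·(t + 4)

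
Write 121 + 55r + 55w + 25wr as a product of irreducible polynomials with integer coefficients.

Group as (25wr + 55w) + (55r + 121) = 5w(5r + 11) + 11(5r + 11).
Both groups share the factor (5r + 11).

(5r + 11)(5w + 11)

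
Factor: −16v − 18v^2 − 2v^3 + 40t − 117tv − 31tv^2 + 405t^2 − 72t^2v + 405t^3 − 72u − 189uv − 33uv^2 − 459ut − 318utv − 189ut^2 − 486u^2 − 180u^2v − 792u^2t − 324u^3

−(9u − 5t + 2v)(6u + 9t + v + 1)(6u + 9t + v + 8)

Group: 9u(−36u^2 − 108ut − 12uv − 54u − 81t^2 − 18tv − 81t − v^2 − 9v − 8) + (−5t + 2v)(−36u^2 − 108ut − 12uv − 54u − 81t^2 − 18tv − 81t − v^2 − 9v − 8); both groups contain (−36u^2 − 108ut − 12uv − 54u − 81t^2 − 18tv − 81t − v^2 − 9v − 8), so (9u − 5t + 2v) is a factor with cofactor −36u^2 − 108ut − 12uv − 54u − 81t^2 − 18tv − 81t − v^2 − 9v − 8.
The cofactor groups again: −36u^2 − 108ut − 12uv − 54u − 81t^2 − 18tv − 81t − v^2 − 9v − 8 = −6u(6u + 9t + v + 8) + (−9t − v − 1)(6u + 9t + v + 8); both groups contain (6u + 9t + v + 8), giving −(6u + 9t + v + 1)(6u + 9t + v + 8).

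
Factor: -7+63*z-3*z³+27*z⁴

Group as (27*z⁴+63*z) + (-3*z³-7) = 9*z*(3*z³+7) - (3*z³+7).
Both groups share the factor (3*z³+7).

(9*z-1)*(3*z³+7)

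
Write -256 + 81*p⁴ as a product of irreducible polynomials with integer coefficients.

Write as (9*p²)² − (16)², then factor 9*p² - 16 once more.

(3*p + 4)*(3*p - 4)*(9*p² + 16)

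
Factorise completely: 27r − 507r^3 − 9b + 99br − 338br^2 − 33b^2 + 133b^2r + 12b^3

(12b + 13r + 3)(b + 13r − 3)(b − 3r)

Group: b(12b^2 + 169br − 33b + 169r^2 − 9) − 3r(12b^2 + 169br − 33b + 169r^2 − 9); both groups contain (12b^2 + 169br − 33b + 169r^2 − 9), so (b − 3r) is a factor with cofactor 12b^2 + 169br − 33b + 169r^2 − 9.
The cofactor groups again: 12b^2 + 169br − 33b + 169r^2 − 9 = 12b(b + 13r − 3) + (13r + 3)(b + 13r − 3); both groups contain (b + 13r − 3), giving (12b + 13r + 3)(b + 13r − 3).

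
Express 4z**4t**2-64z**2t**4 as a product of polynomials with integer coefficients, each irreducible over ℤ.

Every term has a factor of 4z**2t**2. Then z**2-16t**2 = (z)² − (4t)².

4t**2z**2(z-4t)(z+4t)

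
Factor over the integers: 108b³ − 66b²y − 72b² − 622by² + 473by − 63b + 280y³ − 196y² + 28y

(2b − 5y + 1)(6b + 14y − 7)(9b − 4y)

Group: 2b(54b² + 102by − 63b − 56y² + 28y) + (−5y + 1)(54b² + 102by − 63b − 56y² + 28y); both groups contain (54b² + 102by − 63b − 56y² + 28y), so (2b − 5y + 1) is a factor with cofactor 54b² + 102by − 63b − 56y² + 28y.
The cofactor groups again: 54b² + 102by − 63b − 56y² + 28y = 9b(6b + 14y − 7) − 4y(6b + 14y − 7); both groups contain (6b + 14y − 7), giving (9b − 4y)(6b + 14y − 7).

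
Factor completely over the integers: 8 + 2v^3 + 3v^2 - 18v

(2v - 1)(v + 4)(v - 2)

Testing divisors of the constant over divisors of the leading coefficient, v = 1/2 is a root, so (2v - 1) is a factor; dividing leaves v^2 + 2v - 8.
The remaining quadratic factors as (v + 4)(v - 2).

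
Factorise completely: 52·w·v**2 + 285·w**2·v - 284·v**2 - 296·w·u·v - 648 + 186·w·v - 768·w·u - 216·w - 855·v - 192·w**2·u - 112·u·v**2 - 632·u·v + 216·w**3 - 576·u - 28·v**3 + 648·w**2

(9·w - 8·u - 2·v - 9)·(3·w + 2·v + 9)·(8·w + 7·v + 8)

Group: 3·w·(72·w**2 - 64·w·u + 47·w·v - 56·u·v - 64·u - 14·v**2 - 79·v - 72) + (2·v + 9)·(72·w**2 - 64·w·u + 47·w·v - 56·u·v - 64·u - 14·v**2 - 79·v - 72); both groups contain (72·w**2 - 64·w·u + 47·w·v - 56·u·v - 64·u - 14·v**2 - 79·v - 72), so (3·w + 2·v + 9) is a factor with cofactor 72·w**2 - 64·w·u + 47·w·v - 56·u·v - 64·u - 14·v**2 - 79·v - 72.
The cofactor groups again: 72·w**2 - 64·w·u + 47·w·v - 56·u·v - 64·u - 14·v**2 - 79·v - 72 = 8·w·(9·w - 8·u - 2·v - 9) + (7·v + 8)·(9·w - 8·u - 2·v - 9); both groups contain (9·w - 8·u - 2·v - 9), giving (8·w + 7·v + 8)·(9·w - 8·u - 2·v - 9).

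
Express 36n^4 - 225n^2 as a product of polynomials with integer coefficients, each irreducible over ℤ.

Every term has a factor of 9n^2. Then 4n^2 - 25 = (2n)² − (5)².

9n^2(2n + 5)(2n - 5)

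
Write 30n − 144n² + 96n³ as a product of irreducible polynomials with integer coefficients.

Pull out the common factor 6n, then factor the remaining trinomial.

6n(4n − 1)(4n − 5)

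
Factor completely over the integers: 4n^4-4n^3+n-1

Group as (4n^4+n) + (-4n^3-1) = n(4n^3+1) - (4n^3+1).
Both groups share the factor (4n^3+1).

(n-1)(4n^3+1)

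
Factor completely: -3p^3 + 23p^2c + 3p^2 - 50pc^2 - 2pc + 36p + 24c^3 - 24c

Group: 3p(-p^2 + 7pc + p - 12c^2 + 12) - 2c(-p^2 + 7pc + p - 12c^2 + 12); both groups contain (-p^2 + 7pc + p - 12c^2 + 12), so (3p - 2c) is a factor with cofactor -p^2 + 7pc + p - 12c^2 + 12.
The cofactor groups again: -p^2 + 7pc + p - 12c^2 + 12 = -p(p - 4c - 4) + (3c - 3)(p - 4c - 4); both groups contain (p - 4c - 4), giving -(p - 3c + 3)(p - 4c - 4).

-(3p - 2c)(p - 3c + 3)(p - 4c - 4)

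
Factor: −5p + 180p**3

Every term has a factor of 5p. Then 36p**2 − 1 = (6p)² − (1)².

5p(6p + 1)(6p − 1)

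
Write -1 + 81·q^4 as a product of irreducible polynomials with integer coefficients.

(3·q)⁴ − (1)⁴ = ((3·q)² − (1)²)((3·q)² + (1)²); the first factor splits again, the second (9·q^2 + 1) is irreducible.

(3·q + 1)·(3·q - 1)·(9·q^2 + 1)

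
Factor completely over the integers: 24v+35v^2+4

(5v+2)(7v+2)

Need a pair with product 35·4 = 140 and sum 24: that's 10 and 14.
Split the middle term: 35v^2+10v + 14v+4 = 5v(7v+2) + 2(7v+2).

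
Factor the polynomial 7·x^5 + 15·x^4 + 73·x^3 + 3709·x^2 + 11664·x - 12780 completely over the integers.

Among the possible rational roots, x = 6/7 is a root, so (7·x - 6) is a factor; dividing leaves x^4 + 3·x^3 + 13·x^2 + 541·x + 2130.
Then x = -6 is a root, so (x + 6) divides it; the quotient is x^3 - 3·x^2 + 31·x + 355.
Then x = -5 is a root, so (x + 5) divides it; the quotient is x^2 - 8·x + 71.
The quadratic x^2 - 8·x + 71 has discriminant -220 < 0 and is irreducible over ℤ.

(7·x - 6)·(x + 5)·(x + 6)·(x^2 - 8·x + 71)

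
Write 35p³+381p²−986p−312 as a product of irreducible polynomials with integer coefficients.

(5p−12)(7p+2)(p+13)

Trying the rational-root candidates, p = 12/5 is a root, giving the factor (5p−12) and quotient 7p²+93p+26.
The remaining quadratic factors as (p+13)(7p+2).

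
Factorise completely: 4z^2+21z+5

Need a pair with product 4·5 = 20 and sum 21: that's 1 and 20.
Split the middle term: 4z^2+z + 20z+5 = z(4z+1) + 5(4z+1).

(4z+1)(z+5)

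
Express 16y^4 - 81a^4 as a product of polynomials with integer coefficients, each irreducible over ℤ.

(2y - 3a)(2y + 3a)(4y^2 + 9a^2)

(2y)⁴ − (3a)⁴ = ((2y)² − (3a)²)((2y)² + (3a)²); the first factor splits again, the second (4y^2 + 9a^2) is irreducible.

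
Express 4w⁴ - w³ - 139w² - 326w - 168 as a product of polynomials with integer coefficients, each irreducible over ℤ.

(4w + 3)(w + 2)(w + 4)(w - 7)

Testing divisors of the constant over divisors of the leading coefficient, w = 7 is a root, so (w - 7) is a factor; dividing leaves 4w³ + 27w² + 50w + 24.
Next, w = -4 is a root, so (w + 4) is a factor; dividing leaves 4w² + 11w + 6.
The remaining quadratic factors as (w + 2)(4w + 3).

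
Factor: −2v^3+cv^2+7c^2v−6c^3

−(2c+v)(3c−2v)(c−v)

Group: 3c(−2c^2+cv+v^2) − 2v(−2c^2+cv+v^2); both groups contain (−2c^2+cv+v^2), so (3c−2v) is a factor with cofactor −2c^2+cv+v^2.
The cofactor groups again: −2c^2+cv+v^2 = −2c(c−v) − v(c−v); both groups contain (c−v), giving −(2c+v)(c−v).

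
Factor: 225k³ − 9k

9k(5k + 1)(5k − 1)

Every term has a factor of 9k. Then 25k² − 1 = (5k)² − (1)².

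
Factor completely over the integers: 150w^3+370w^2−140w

Pull out the common factor 10w, then factor the remaining trinomial.

10w(3w−1)(5w+14)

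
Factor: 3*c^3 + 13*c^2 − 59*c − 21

(3*c + 1)*(c + 7)*(c − 3)

Testing divisors of the constant over divisors of the leading coefficient, c = 3 is a root, giving the factor (c − 3) and quotient 3*c^2 + 22*c + 7.
The remaining quadratic factors as (c + 7)(3*c + 1).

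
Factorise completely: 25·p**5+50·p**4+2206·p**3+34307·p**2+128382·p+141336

(5·p+12)·(5·p+13)·(p+6)·(p**2-9·p+151)

Trying the rational-root candidates, p = -6 is a root, so (p+6) is a factor; dividing leaves 25·p**4-100·p**3+2806·p**2+17471·p+23556.
Next, p = -13/5 is a root, so (5·p+13) divides it; the quotient is 5·p**3-33·p**2+647·p+1812.
Continuing, p = -12/5 is a root, so (5·p+12) divides it; the quotient is p**2-9·p+151.
The quadratic p**2-9·p+151 has discriminant -523 < 0 and is irreducible over ℤ.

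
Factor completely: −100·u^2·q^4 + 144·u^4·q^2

4·q^2·u^2·(6·u − 5·q)·(6·u + 5·q)

Factor out 4·u^2·q^2, leaving 36·u^2 − 25·q^2, which is a difference of two squares.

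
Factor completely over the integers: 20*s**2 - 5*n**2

5*(2*s - n)*(2*s + n)

Pull out the common factor 5; 4*s**2 - n**2 is a difference of squares.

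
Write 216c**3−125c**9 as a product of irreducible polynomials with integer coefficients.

−c**3(5c**2−6)(25c**4+30c**2+36)

Every term has a factor of c**3; factoring it out leaves −125c**6+216.
Recognize a difference of cubes with the parts 6 and 5c**2.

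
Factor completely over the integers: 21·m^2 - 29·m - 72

Need a pair with product 21·(-72) = -1512 and sum -29: that's 27 and -56.
Split the middle term: 21·m^2 + 27·m - 56·m - 72 = 3·m·(7·m + 9) - 8·(7·m + 9).

(3·m - 8)·(7·m + 9)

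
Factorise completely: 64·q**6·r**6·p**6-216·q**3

8·q**3·(2·q·r**2·p**2-3)·(4·q**2·r**4·p**4+6·q·r**2·p**2+9)

Pull out the common factor 8·q**3, leaving 8·q**3·r**6·p**6-27.
Recognize a difference of cubes with the parts 2·q·r**2·p**2 and 3.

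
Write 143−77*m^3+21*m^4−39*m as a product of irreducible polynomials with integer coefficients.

(3*m−11)*(7*m^3−13)

Group as (21*m^4−39*m) + (−77*m^3+143) = 3*m*(7*m^3−13) − 11*(7*m^3−13).
Both groups share the factor (7*m^3−13).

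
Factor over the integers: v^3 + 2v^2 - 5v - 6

Testing divisors of the constant over divisors of the leading coefficient, v = 2 is a root, so (v - 2) is a factor; dividing leaves v^2 + 4v + 3.
The remaining quadratic factors as (v + 3)(v + 1).

(v + 1)(v + 3)(v - 2)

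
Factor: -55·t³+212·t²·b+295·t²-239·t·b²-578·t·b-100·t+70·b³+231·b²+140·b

Group: 11·t·(-5·t²+17·t·b+25·t-14·b²-35·b) + (-5·b-4)·(-5·t²+17·t·b+25·t-14·b²-35·b); both groups contain (-5·t²+17·t·b+25·t-14·b²-35·b), so (11·t-5·b-4) is a factor with cofactor -5·t²+17·t·b+25·t-14·b²-35·b.
The cofactor groups again: -5·t²+17·t·b+25·t-14·b²-35·b = -5·t·(t-2·b-5) + 7·b·(t-2·b-5); both groups contain (t-2·b-5), giving -(5·t-7·b)·(t-2·b-5).

-(t-2·b-5)·(11·t-5·b-4)·(5·t-7·b)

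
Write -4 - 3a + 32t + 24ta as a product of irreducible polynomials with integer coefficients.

Group as (24ta + 32t) + (-3a - 4) = 8t(3a + 4) - (3a + 4).
Both groups share the factor (3a + 4).

(3a + 4)(8t - 1)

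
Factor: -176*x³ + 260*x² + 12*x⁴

Pull out the common factor 4*x², then factor the remaining trinomial.

4*x²*(3*x - 5)*(x - 13)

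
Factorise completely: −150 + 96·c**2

6·(4·c + 5)·(4·c − 5)

Factor out 6, leaving 16·c**2 − 25, which is a difference of two squares.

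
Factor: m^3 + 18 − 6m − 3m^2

Group as (m^3 − 6m) + (−3m^2 + 18) = m(m^2 − 6) − 3(m^2 − 6).
Both groups share the factor (m^2 − 6).

(m − 3)(m^2 − 6)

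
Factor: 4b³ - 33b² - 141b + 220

Testing divisors of the constant over divisors of the leading coefficient, b = 5/4 is a root, so (4b - 5) is a factor; dividing leaves b² - 7b - 44.
The remaining quadratic factors as (b - 11)(b + 4).

(4b - 5)(b + 4)(b - 11)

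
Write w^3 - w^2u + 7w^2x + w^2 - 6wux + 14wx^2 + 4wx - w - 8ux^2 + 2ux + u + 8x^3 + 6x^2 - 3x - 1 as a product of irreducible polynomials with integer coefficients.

Group: w(w^2 - wu + 5wx + 2w - 4ux - u + 4x^2 + 5x + 1) + (2x - 1)(w^2 - wu + 5wx + 2w - 4ux - u + 4x^2 + 5x + 1); both groups contain (w^2 - wu + 5wx + 2w - 4ux - u + 4x^2 + 5x + 1), so (w + 2x - 1) is a factor with cofactor w^2 - wu + 5wx + 2w - 4ux - u + 4x^2 + 5x + 1.
The cofactor groups again: w^2 - wu + 5wx + 2w - 4ux - u + 4x^2 + 5x + 1 = w(w - u + x + 1) + (4x + 1)(w - u + x + 1); both groups contain (w - u + x + 1), giving (w + 4x + 1)(w - u + x + 1).

(w - u + x + 1)(w + 2x - 1)(w + 4x + 1)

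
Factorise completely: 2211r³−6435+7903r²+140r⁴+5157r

Trying the rational-root candidates, r = 3/5 is a root, so (5r−3) is a factor; dividing leaves 28r³+459r²+1856r+2145.
Next, r = −15/7 is a root, giving the factor (7r+15) and quotient 4r²+57r+143.
The remaining quadratic factors as (4r+13)(r+11).

(4r+13)(5r−3)(7r+15)(r+11)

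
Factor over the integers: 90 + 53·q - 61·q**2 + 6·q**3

(6·q + 5)·(q - 2)·(q - 9)

Trying the rational-root candidates, q = -5/6 is a root, giving the factor (6·q + 5) and quotient q**2 - 11·q + 18.
The remaining quadratic factors as (q - 9)(q - 2).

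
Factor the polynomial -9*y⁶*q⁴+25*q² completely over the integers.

-q²*(3*y³*q+5)*(3*y³*q-5)

Pull out the common factor q², leaving -9*y⁶*q²+25.
Recognize a difference of squares with the parts 5 and 3*y³*q.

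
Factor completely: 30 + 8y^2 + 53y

(8y + 5)(y + 6)

Need a pair with product 8·30 = 240 and sum 53: that's 5 and 48.
Split the middle term: 8y^2 + 5y + 48y + 30 = y(8y + 5) + 6(8y + 5).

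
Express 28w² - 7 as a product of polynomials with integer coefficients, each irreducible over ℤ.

Pull out the common factor 7; 4w² - 1 is a difference of squares.

7(2w + 1)(2w - 1)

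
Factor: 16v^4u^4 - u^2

Every term has a factor of u^2; factoring it out leaves 16v^4u^2 - 1.
Recognize a difference of squares with the parts 4v^2u and 1.

u^2(4v^2u + 1)(4v^2u - 1)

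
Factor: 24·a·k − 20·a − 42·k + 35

(4·a − 7)·(6·k − 5)

Group as (24·a·k − 20·a) + (−42·k + 35) = 4·a·(6·k − 5) − 7·(6·k − 5).
Both groups share the factor (6·k − 5).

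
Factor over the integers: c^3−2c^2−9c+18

(c+3)(c−2)(c−3)

Among the possible rational roots, c = 3 is a root, so (c−3) divides it; the quotient is c^2+c−6.
The remaining quadratic factors as (c+3)(c−2).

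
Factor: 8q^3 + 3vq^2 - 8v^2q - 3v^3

-(v - q)(3v + 8q)(v + q)

Group: 3v(-v^2 + q^2) + 8q(-v^2 + q^2); both groups contain (-v^2 + q^2), so (3v + 8q) is a factor with cofactor -v^2 + q^2.
The cofactor groups again: -v^2 + q^2 = -v(v - q) - q(v - q); both groups contain (v - q), giving -(v + q)(v - q).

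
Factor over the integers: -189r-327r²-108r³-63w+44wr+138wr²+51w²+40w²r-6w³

Group: w(-6w²+58wr+51w-36r²-109r-63) + 3r(-6w²+58wr+51w-36r²-109r-63); both groups contain (-6w²+58wr+51w-36r²-109r-63), so (w+3r) is a factor with cofactor -6w²+58wr+51w-36r²-109r-63.
The cofactor groups again: -6w²+58wr+51w-36r²-109r-63 = -6w(w-9r-7) + (4r+9)(w-9r-7); both groups contain (w-9r-7), giving -(6w-4r-9)(w-9r-7).

-(6w-4r-9)(w-9r-7)(w+3r)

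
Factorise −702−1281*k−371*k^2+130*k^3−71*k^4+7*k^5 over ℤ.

(7*k+6)*(k+1)*(k−9)*(k^2−3*k+13)

Trying the rational-root candidates, k = −1 is a root, so (k+1) divides it; the quotient is 7*k^4−78*k^3+208*k^2−579*k−702.
Continuing, k = −6/7 is a root, giving the factor (7*k+6) and quotient k^3−12*k^2+40*k−117.
Continuing, k = 9 is a root, giving the factor (k−9) and quotient k^2−3*k+13.
The quadratic k^2−3*k+13 has discriminant −43 < 0 and is irreducible over ℤ.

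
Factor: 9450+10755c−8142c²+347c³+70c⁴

(2c−15)(5c+3)(7c−15)(c+14)

Among the possible rational roots, c = −14 is a root, so (c+14) divides it; the quotient is 70c³−633c²+720c+675.
Next, c = 15/7 is a root, so (7c−15) is a factor; dividing leaves 10c²−69c−45.
The remaining quadratic factors as (5c+3)(2c−15).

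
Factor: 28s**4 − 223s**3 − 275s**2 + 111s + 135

(4s + 3)(7s − 5)(s + 1)(s − 9)

Trying the rational-root candidates, s = 9 is a root, so (s − 9) divides it; the quotient is 28s**3 + 29s**2 − 14s − 15.
Next, s = −3/4 is a root, giving the factor (4s + 3) and quotient 7s**2 + 2s − 5.
The remaining quadratic factors as (s + 1)(7s − 5).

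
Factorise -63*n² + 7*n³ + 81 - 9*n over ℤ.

(n - 9)*(7*n² - 9)

Group as (7*n³ - 9*n) + (-63*n² + 81) = n*(7*n² - 9) - 9*(7*n² - 9).
Both groups share the factor (7*n² - 9).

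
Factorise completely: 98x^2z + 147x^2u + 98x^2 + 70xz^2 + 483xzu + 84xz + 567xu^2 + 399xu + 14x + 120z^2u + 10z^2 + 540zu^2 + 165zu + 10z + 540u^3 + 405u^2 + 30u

(7x + 12u + 1)(7x + 5z + 15u)(2z + 3u + 2)

Group: 2z(49x^2 + 35xz + 189xu + 7x + 60zu + 5z + 180u^2 + 15u) + (3u + 2)(49x^2 + 35xz + 189xu + 7x + 60zu + 5z + 180u^2 + 15u); both groups contain (49x^2 + 35xz + 189xu + 7x + 60zu + 5z + 180u^2 + 15u), so (2z + 3u + 2) is a factor with cofactor 49x^2 + 35xz + 189xu + 7x + 60zu + 5z + 180u^2 + 15u.
The cofactor groups again: 49x^2 + 35xz + 189xu + 7x + 60zu + 5z + 180u^2 + 15u = 7x(7x + 12u + 1) + (5z + 15u)(7x + 12u + 1); both groups contain (7x + 12u + 1), giving (7x + 5z + 15u)(7x + 12u + 1).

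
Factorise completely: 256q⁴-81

Difference of squares twice: with A = 4q and B = 3, A⁴ − B⁴ = (A² − B²)(A² + B²), and A² − B² factors again.

(4q+3)(4q-3)(16q²+9)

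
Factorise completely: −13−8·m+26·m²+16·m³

Group as (16·m³−8·m) + (26·m²−13) = 8·m·(2·m²−1) + 13·(2·m²−1).
Both groups share the factor (2·m²−1).

(8·m+13)·(2·m²−1)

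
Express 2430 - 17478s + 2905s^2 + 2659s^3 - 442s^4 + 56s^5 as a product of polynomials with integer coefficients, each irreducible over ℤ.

(2s + 5)(4s - 9)(7s - 1)(s^2 - 8s + 54)

Testing divisors of the constant over divisors of the leading coefficient, s = -5/2 is a root, so (2s + 5) divides it; the quotient is 28s^4 - 291s^3 + 2057s^2 - 3690s + 486.
Continuing, s = 9/4 is a root, giving the factor (4s - 9) and quotient 7s^3 - 57s^2 + 386s - 54.
Then s = 1/7 is a root, giving the factor (7s - 1) and quotient s^2 - 8s + 54.
The quadratic s^2 - 8s + 54 has discriminant -152 < 0 and is irreducible over ℤ.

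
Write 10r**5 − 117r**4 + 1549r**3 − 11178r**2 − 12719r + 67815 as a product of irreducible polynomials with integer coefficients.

Trying the rational-root candidates, r = 9 is a root, giving the factor (r − 9) and quotient 10r**4 − 27r**3 + 1306r**2 + 576r − 7535.
Continuing, r = 11/5 is a root, giving the factor (5r − 11) and quotient 2r**3 − r**2 + 259r + 685.
Then r = −5/2 is a root, giving the factor (2r + 5) and quotient r**2 − 3r + 137.
The quadratic r**2 − 3r + 137 has discriminant −539 < 0 and is irreducible over ℤ.

(2r + 5)(5r − 11)(r − 9)(r**2 − 3r + 137)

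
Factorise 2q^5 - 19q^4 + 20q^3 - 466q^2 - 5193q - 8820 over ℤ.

By the rational root theorem, q = -3 is a root, so (q + 3) divides it; the quotient is 2q^4 - 25q^3 + 95q^2 - 751q - 2940.
Next, q = 12 is a root, so (q - 12) is a factor; dividing leaves 2q^3 - q^2 + 83q + 245.
Continuing, q = -5/2 is a root, giving the factor (2q + 5) and quotient q^2 - 3q + 49.
The quadratic q^2 - 3q + 49 has discriminant -187 < 0 and is irreducible over ℤ.

(2q + 5)(q + 3)(q - 12)(q^2 - 3q + 49)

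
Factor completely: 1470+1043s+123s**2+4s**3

Trying the rational-root candidates, s = -7/4 is a root, so (4s+7) is a factor; dividing leaves s**2+29s+210.
The remaining quadratic factors as (s+15)(s+14).

(4s+7)(s+14)(s+15)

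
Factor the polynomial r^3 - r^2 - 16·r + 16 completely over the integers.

(r + 4)·(r - 1)·(r - 4)

Among the possible rational roots, r = -4 is a root, giving the factor (r + 4) and quotient r^2 - 5·r + 4.
The remaining quadratic factors as (r - 4)(r - 1).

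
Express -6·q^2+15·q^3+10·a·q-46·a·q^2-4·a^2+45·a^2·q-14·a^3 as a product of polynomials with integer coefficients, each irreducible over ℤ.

Group: 2·a·(-7·a^2+12·a·q-2·a-5·q^2+2·q) - 3·q·(-7·a^2+12·a·q-2·a-5·q^2+2·q); both groups contain (-7·a^2+12·a·q-2·a-5·q^2+2·q), so (2·a-3·q) is a factor with cofactor -7·a^2+12·a·q-2·a-5·q^2+2·q.
The cofactor groups again: -7·a^2+12·a·q-2·a-5·q^2+2·q = -a·(7·a-5·q+2) + q·(7·a-5·q+2); both groups contain (7·a-5·q+2), giving -(a-q)·(7·a-5·q+2).

-(2·a-3·q)·(7·a-5·q+2)·(a-q)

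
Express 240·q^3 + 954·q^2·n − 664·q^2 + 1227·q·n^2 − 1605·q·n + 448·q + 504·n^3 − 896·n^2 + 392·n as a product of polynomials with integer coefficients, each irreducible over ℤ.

Group: 5·q·(48·q^2 + 114·q·n − 56·q + 63·n^2 − 49·n) + (8·n − 8)·(48·q^2 + 114·q·n − 56·q + 63·n^2 − 49·n); both groups contain (48·q^2 + 114·q·n − 56·q + 63·n^2 − 49·n), so (5·q + 8·n − 8) is a factor with cofactor 48·q^2 + 114·q·n − 56·q + 63·n^2 − 49·n.
The cofactor groups again: 48·q^2 + 114·q·n − 56·q + 63·n^2 − 49·n = 6·q·(8·q + 7·n) + (9·n − 7)·(8·q + 7·n); both groups contain (8·q + 7·n), giving (6·q + 9·n − 7)·(8·q + 7·n).

(8·q + 7·n)·(5·q + 8·n − 8)·(6·q + 9·n − 7)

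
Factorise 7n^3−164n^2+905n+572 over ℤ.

Testing divisors of the constant over divisors of the leading coefficient, n = 11 is a root, so (n−11) is a factor; dividing leaves 7n^2−87n−52.
The remaining quadratic factors as (7n+4)(n−13).

(7n+4)(n−11)(n−13)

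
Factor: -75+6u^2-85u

Need a pair with product 6·(-75) = -450 and sum -85: that's 5 and -90.
Split the middle term: 6u^2+5u - 90u-75 = u(6u+5) - 15(6u+5).

(6u+5)(u-15)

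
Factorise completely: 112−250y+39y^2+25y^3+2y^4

(2y−1)(y+7)(y+8)(y−2)

Testing divisors of the constant over divisors of the leading coefficient, y = −8 is a root, so (y+8) is a factor; dividing leaves 2y^3+9y^2−33y+14.
Next, y = 1/2 is a root, giving the factor (2y−1) and quotient y^2+5y−14.
The remaining quadratic factors as (y−2)(y+7).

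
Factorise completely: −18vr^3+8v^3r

Pull out the common factor 2vr; 4v^2−9r^2 is a difference of squares.

2rv(2v−3r)(2v+3r)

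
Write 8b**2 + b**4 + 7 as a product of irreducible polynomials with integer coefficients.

Substitute u = b**2 to get a quadratic in u, then factor.
b**2 + 1 is irreducible over ℤ (sum of squares).
b**2 + 7 is irreducible over ℤ (always positive, so no real roots).

(b**2 + 1)(b**2 + 7)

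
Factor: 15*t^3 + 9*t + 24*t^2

3*t*(5*t + 3)*(t + 1)

Pull out the common factor 3*t, then factor the remaining trinomial.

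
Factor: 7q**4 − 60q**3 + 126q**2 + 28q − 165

By the rational root theorem, q = 5 is a root, so (q − 5) is a factor; dividing leaves 7q**3 − 25q**2 + q + 33.
Next, q = −1 is a root, so (q + 1) divides it; the quotient is 7q**2 − 32q + 33.
The remaining quadratic factors as (q − 3)(7q − 11).

(7q − 11)(q + 1)(q − 3)(q − 5)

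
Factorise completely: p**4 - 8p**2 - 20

Substitute u = p**2 to get a quadratic in u, then factor.
p**2 - 10 is irreducible over ℤ (10 is not a perfect square).
p**2 + 2 is irreducible over ℤ (always positive, so no real roots).

(p**2 + 2)(p**2 - 10)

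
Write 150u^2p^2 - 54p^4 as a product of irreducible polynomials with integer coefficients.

Pull out the common factor 6p^2; 25u^2 - 9p^2 is a difference of squares.

6p^2(5u - 3p)(5u + 3p)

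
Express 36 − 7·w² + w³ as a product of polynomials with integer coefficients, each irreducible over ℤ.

Trying the rational-root candidates, w = −2 is a root, so (w + 2) is a factor; dividing leaves w² − 9·w + 18.
The remaining quadratic factors as (w − 3)(w − 6).

(w + 2)·(w − 3)·(w − 6)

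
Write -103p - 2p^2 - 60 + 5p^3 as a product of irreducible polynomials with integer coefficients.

Among the possible rational roots, p = -3/5 is a root, so (5p + 3) is a factor; dividing leaves p^2 - p - 20.
The remaining quadratic factors as (p + 4)(p - 5).

(5p + 3)(p + 4)(p - 5)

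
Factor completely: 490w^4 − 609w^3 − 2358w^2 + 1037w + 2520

(2w − 5)(5w + 7)(7w + 8)(7w − 9)

Among the possible rational roots, w = 9/7 is a root, so (7w − 9) divides it; the quotient is 70w^3 + 3w^2 − 333w − 280.
Continuing, w = −7/5 is a root, so (5w + 7) is a factor; dividing leaves 14w^2 − 19w − 40.
The remaining quadratic factors as (7w + 8)(2w − 5).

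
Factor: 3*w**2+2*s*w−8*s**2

−(2*s+w)*(4*s−3*w)

Group: −2*s*(4*s−3*w) − w*(4*s−3*w); both groups contain (4*s−3*w).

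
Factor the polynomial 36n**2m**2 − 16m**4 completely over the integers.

4m**2(3n − 2m)(3n + 2m)

Factor out 4m**2, leaving 9n**2 − 4m**2, which is a difference of two squares.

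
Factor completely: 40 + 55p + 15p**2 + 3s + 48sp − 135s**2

Group: −9s(15s + 3p + 8) + (5p + 5)(15s + 3p + 8); both groups contain (15s + 3p + 8).

−(9s − 5p − 5)(15s + 3p + 8)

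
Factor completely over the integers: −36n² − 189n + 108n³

9n(2n − 3)(6n + 7)

Pull out the common factor 9n, then factor the remaining trinomial.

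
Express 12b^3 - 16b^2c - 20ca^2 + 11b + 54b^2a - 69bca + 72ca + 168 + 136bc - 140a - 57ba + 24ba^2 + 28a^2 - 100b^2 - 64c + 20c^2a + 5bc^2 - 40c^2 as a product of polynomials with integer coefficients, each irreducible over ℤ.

Group: b(12b^2 - 16bc + 6ba - 4b + 5c^2 - 5ca + 8c + 7a - 21) + (4a - 8)(12b^2 - 16bc + 6ba - 4b + 5c^2 - 5ca + 8c + 7a - 21); both groups contain (12b^2 - 16bc + 6ba - 4b + 5c^2 - 5ca + 8c + 7a - 21), so (b + 4a - 8) is a factor with cofactor 12b^2 - 16bc + 6ba - 4b + 5c^2 - 5ca + 8c + 7a - 21.
The cofactor groups again: 12b^2 - 16bc + 6ba - 4b + 5c^2 - 5ca + 8c + 7a - 21 = 2b(6b - 5c + 7) + (-c + a - 3)(6b - 5c + 7); both groups contain (6b - 5c + 7), giving (2b - c + a - 3)(6b - 5c + 7).

(b + 4a - 8)(6b - 5c + 7)(2b - c + a - 3)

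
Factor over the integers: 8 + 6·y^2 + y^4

(y^2 + 2)·(y^2 + 4)

Substitute u = y^2 to get a quadratic in u, then factor.
y^2 + 4 is irreducible over ℤ (sum of squares).
y^2 + 2 is irreducible over ℤ (always positive, so no real roots).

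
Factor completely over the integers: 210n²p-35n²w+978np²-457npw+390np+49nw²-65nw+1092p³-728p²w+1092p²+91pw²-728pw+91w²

(5n+14p-7w)(6p-w)(7n+13p+13)

Group: 7n(30np-5nw+84p²-56pw+7w²) + (13p+13)(30np-5nw+84p²-56pw+7w²); both groups contain (30np-5nw+84p²-56pw+7w²), so (7n+13p+13) is a factor with cofactor 30np-5nw+84p²-56pw+7w².
The cofactor groups again: 30np-5nw+84p²-56pw+7w² = 5n(6p-w) + (14p-7w)(6p-w); both groups contain (6p-w), giving (5n+14p-7w)(6p-w).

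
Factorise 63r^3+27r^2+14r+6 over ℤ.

(7r+3)(9r^2+2)

Group as (63r^3+14r) + (27r^2+6) = 7r(9r^2+2) + 3(9r^2+2).
Both groups share the factor (9r^2+2).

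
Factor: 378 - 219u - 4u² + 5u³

(5u - 9)(u + 7)(u - 6)

Among the possible rational roots, u = 9/5 is a root, so (5u - 9) divides it; the quotient is u² + u - 42.
The remaining quadratic factors as (u - 6)(u + 7).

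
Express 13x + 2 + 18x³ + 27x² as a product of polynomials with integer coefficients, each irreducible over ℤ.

(2x + 1)(3x + 1)(3x + 2)

By the rational root theorem, x = −1/2 is a root, so (2x + 1) is a factor; dividing leaves 9x² + 9x + 2.
The remaining quadratic factors as (3x + 1)(3x + 2).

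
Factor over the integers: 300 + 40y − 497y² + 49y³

Among the possible rational roots, y = 10 is a root, so (y − 10) is a factor; dividing leaves 49y² − 7y − 30.
The remaining quadratic factors as (7y − 6)(7y + 5).

(7y + 5)(7y − 6)(y − 10)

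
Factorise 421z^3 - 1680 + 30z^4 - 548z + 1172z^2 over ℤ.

(5z + 6)(6z - 7)(z + 10)(z + 4)

By the rational root theorem, z = -4 is a root, so (z + 4) is a factor; dividing leaves 30z^3 + 301z^2 - 32z - 420.
Then z = 7/6 is a root, giving the factor (6z - 7) and quotient 5z^2 + 56z + 60.
The remaining quadratic factors as (5z + 6)(z + 10).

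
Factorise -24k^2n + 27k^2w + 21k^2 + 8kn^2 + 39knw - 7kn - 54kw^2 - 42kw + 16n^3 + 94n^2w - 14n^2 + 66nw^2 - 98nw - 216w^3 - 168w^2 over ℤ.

-(3k + 2n + 6w)(8n - 9w - 7)(k - n - 4w)

Group: k(-24kn + 27kw + 21k - 16n^2 - 30nw + 14n + 54w^2 + 42w) + (-n - 4w)(-24kn + 27kw + 21k - 16n^2 - 30nw + 14n + 54w^2 + 42w); both groups contain (-24kn + 27kw + 21k - 16n^2 - 30nw + 14n + 54w^2 + 42w), so (k - n - 4w) is a factor with cofactor -24kn + 27kw + 21k - 16n^2 - 30nw + 14n + 54w^2 + 42w.
The cofactor groups again: -24kn + 27kw + 21k - 16n^2 - 30nw + 14n + 54w^2 + 42w = -8n(3k + 2n + 6w) + (9w + 7)(3k + 2n + 6w); both groups contain (3k + 2n + 6w), giving -(8n - 9w - 7)(3k + 2n + 6w).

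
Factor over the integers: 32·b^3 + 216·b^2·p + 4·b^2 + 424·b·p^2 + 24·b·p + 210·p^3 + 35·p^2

Group: 8·b·(4·b^2 + 24·b·p + 35·p^2) + (6·p + 1)·(4·b^2 + 24·b·p + 35·p^2); both groups contain (4·b^2 + 24·b·p + 35·p^2), so (8·b + 6·p + 1) is a factor with cofactor 4·b^2 + 24·b·p + 35·p^2.
The cofactor groups again: 4·b^2 + 24·b·p + 35·p^2 = 2·b·(2·b + 5·p) + 7·p·(2·b + 5·p); both groups contain (2·b + 5·p), giving (2·b + 7·p)·(2·b + 5·p).

(2·b + 5·p)·(2·b + 7·p)·(8·b + 6·p + 1)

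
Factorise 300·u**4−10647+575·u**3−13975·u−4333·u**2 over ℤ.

(3·u−13)·(4·u+9)·(5·u+13)·(5·u+7)

By the rational root theorem, u = −7/5 is a root, so (5·u+7) divides it; the quotient is 60·u**3+31·u**2−910·u−1521.
Next, u = 13/3 is a root, so (3·u−13) divides it; the quotient is 20·u**2+97·u+117.
The remaining quadratic factors as (5·u+13)(4·u+9).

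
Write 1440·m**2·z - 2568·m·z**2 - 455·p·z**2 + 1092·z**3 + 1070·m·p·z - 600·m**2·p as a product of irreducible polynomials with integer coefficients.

-(10·m - 7·z)·(12·m - 13·z)·(5·p - 12·z)

Group: 5·p·(-120·m**2 + 214·m·z - 91·z**2) - 12·z·(-120·m**2 + 214·m·z - 91·z**2); both groups contain (-120·m**2 + 214·m·z - 91·z**2), so (5·p - 12·z) is a factor with cofactor -120·m**2 + 214·m·z - 91·z**2.
The cofactor groups again: -120·m**2 + 214·m·z - 91·z**2 = -10·m·(12·m - 13·z) + 7·z·(12·m - 13·z); both groups contain (12·m - 13·z), giving -(10·m - 7·z)·(12·m - 13·z).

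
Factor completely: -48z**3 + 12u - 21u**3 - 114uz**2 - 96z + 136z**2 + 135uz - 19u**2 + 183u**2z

-(3u - 3z + 4)(7u + 2z - 3)(u - 8z)

Group: 3u(-7u**2 + 54uz + 3u + 16z**2 - 24z) + (-3z + 4)(-7u**2 + 54uz + 3u + 16z**2 - 24z); both groups contain (-7u**2 + 54uz + 3u + 16z**2 - 24z), so (3u - 3z + 4) is a factor with cofactor -7u**2 + 54uz + 3u + 16z**2 - 24z.
The cofactor groups again: -7u**2 + 54uz + 3u + 16z**2 - 24z = -u(7u + 2z - 3) + 8z(7u + 2z - 3); both groups contain (7u + 2z - 3), giving -(u - 8z)(7u + 2z - 3).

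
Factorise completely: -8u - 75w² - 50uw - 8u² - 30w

-(2u + 5w + 2)(4u + 15w)

Group: -4u(2u + 5w + 2) - 15w(2u + 5w + 2); both groups contain (2u + 5w + 2).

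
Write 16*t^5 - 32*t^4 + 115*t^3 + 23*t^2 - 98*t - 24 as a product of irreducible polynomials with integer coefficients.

(4*t + 1)*(4*t + 3)*(t - 1)*(t^2 - 2*t + 8)

Trying the rational-root candidates, t = 1 is a root, giving the factor (t - 1) and quotient 16*t^4 - 16*t^3 + 99*t^2 + 122*t + 24.
Next, t = -1/4 is a root, so (4*t + 1) divides it; the quotient is 4*t^3 - 5*t^2 + 26*t + 24.
Next, t = -3/4 is a root, giving the factor (4*t + 3) and quotient t^2 - 2*t + 8.
The quadratic t^2 - 2*t + 8 has discriminant -28 < 0 and is irreducible over ℤ.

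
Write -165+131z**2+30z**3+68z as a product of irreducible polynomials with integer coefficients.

By the rational root theorem, z = 5/6 is a root, giving the factor (6z-5) and quotient 5z**2+26z+33.
The remaining quadratic factors as (5z+11)(z+3).

(5z+11)(6z-5)(z+3)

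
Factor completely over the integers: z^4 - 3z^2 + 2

(z + 1)(z - 1)(z^2 - 2)

Substitute u = z^2 to get a quadratic in u, then factor.
z^2 - 2 is irreducible over ℤ (2 is not a perfect square).
z^2 - 1 is a difference of squares.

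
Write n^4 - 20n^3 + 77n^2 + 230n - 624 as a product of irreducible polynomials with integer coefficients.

Among the possible rational roots, n = -3 is a root, so (n + 3) divides it; the quotient is n^3 - 23n^2 + 146n - 208.
Continuing, n = 2 is a root, so (n - 2) divides it; the quotient is n^2 - 21n + 104.
The remaining quadratic factors as (n - 13)(n - 8).

(n + 3)(n - 13)(n - 2)(n - 8)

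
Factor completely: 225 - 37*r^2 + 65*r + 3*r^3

(3*r + 5)*(r - 5)*(r - 9)

Trying the rational-root candidates, r = 9 is a root, so (r - 9) is a factor; dividing leaves 3*r^2 - 10*r - 25.
The remaining quadratic factors as (r - 5)(3*r + 5).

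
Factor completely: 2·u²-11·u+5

Need a pair with product 2·5 = 10 and sum -11: that's -10 and -1.
Split the middle term: 2·u²-10·u - u+5 = 2·u·(u-5) - (u-5).

(2·u-1)·(u-5)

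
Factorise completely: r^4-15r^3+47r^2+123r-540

Among the possible rational roots, r = -3 is a root, so (r+3) divides it; the quotient is r^3-18r^2+101r-180.
Next, r = 5 is a root, so (r-5) is a factor; dividing leaves r^2-13r+36.
The remaining quadratic factors as (r-9)(r-4).

(r+3)(r-4)(r-5)(r-9)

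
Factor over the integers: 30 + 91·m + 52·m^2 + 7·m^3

Among the possible rational roots, m = -2 is a root, so (m + 2) is a factor; dividing leaves 7·m^2 + 38·m + 15.
The remaining quadratic factors as (m + 5)(7·m + 3).

(7·m + 3)·(m + 2)·(m + 5)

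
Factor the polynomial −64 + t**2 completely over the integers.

(t + 8)(t − 8)

Two integers with product −64 and sum 0 are −8 and 8.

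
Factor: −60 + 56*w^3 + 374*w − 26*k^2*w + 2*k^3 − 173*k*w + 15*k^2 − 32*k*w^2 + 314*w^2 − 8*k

Group: k*(2*k^2 + 2*k*w + 11*k − 4*w^2 − 23*w − 30) + (−14*w + 2)*(2*k^2 + 2*k*w + 11*k − 4*w^2 − 23*w − 30); both groups contain (2*k^2 + 2*k*w + 11*k − 4*w^2 − 23*w − 30), so (k − 14*w + 2) is a factor with cofactor 2*k^2 + 2*k*w + 11*k − 4*w^2 − 23*w − 30.
The cofactor groups again: 2*k^2 + 2*k*w + 11*k − 4*w^2 − 23*w − 30 = 2*k*(k − w − 2) + (4*w + 15)*(k − w − 2); both groups contain (k − w − 2), giving (2*k + 4*w + 15)*(k − w − 2).

(2*k + 4*w + 15)*(k − 14*w + 2)*(k − w − 2)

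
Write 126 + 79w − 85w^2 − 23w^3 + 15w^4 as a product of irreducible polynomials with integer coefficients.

(3w − 7)(5w + 9)(w + 1)(w − 2)

Testing divisors of the constant over divisors of the leading coefficient, w = 2 is a root, giving the factor (w − 2) and quotient 15w^3 + 7w^2 − 71w − 63.
Continuing, w = −9/5 is a root, so (5w + 9) divides it; the quotient is 3w^2 − 4w − 7.
The remaining quadratic factors as (3w − 7)(w + 1).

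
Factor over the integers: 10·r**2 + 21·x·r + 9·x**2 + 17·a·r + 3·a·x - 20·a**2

Group: -5·a·(4·a - 3·x - 5·r) + (-3·x - 2·r)·(4·a - 3·x - 5·r); both groups contain (4·a - 3·x - 5·r).

-(4·a - 3·x - 5·r)·(5·a + 3·x + 2·r)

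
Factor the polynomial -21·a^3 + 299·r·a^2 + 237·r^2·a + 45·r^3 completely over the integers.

(15·r - a)·(r + 3·a)·(3·r + 7·a)

Group: 3·r·(15·r^2 + 44·r·a - 3·a^2) + 7·a·(15·r^2 + 44·r·a - 3·a^2); both groups contain (15·r^2 + 44·r·a - 3·a^2), so (3·r + 7·a) is a factor with cofactor 15·r^2 + 44·r·a - 3·a^2.
The cofactor groups again: 15·r^2 + 44·r·a - 3·a^2 = r·(15·r - a) + 3·a·(15·r - a); both groups contain (15·r - a), giving (r + 3·a)·(15·r - a).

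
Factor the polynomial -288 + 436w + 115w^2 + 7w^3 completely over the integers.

(7w - 4)(w + 8)(w + 9)

Testing divisors of the constant over divisors of the leading coefficient, w = 4/7 is a root, giving the factor (7w - 4) and quotient w^2 + 17w + 72.
The remaining quadratic factors as (w + 9)(w + 8).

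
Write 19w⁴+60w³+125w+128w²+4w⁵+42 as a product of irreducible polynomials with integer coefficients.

Trying the rational-root candidates, w = -2 is a root, so (w+2) divides it; the quotient is 4w⁴+11w³+38w²+52w+21.
Next, w = -3/4 is a root, so (4w+3) is a factor; dividing leaves w³+2w²+8w+7.
Then w = -1 is a root, giving the factor (w+1) and quotient w²+w+7.
The quadratic w²+w+7 has discriminant -27 < 0 and is irreducible over ℤ.

(4w+3)(w+1)(w+2)(w²+w+7)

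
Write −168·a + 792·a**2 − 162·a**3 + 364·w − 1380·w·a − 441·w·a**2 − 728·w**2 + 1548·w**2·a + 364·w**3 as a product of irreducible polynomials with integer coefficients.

(13·w − 6·a)·(14·w + 3·a − 14)·(2·w + 9·a − 2)

Group: 2·w·(182·w**2 − 45·w·a − 182·w − 18·a**2 + 84·a) + (9·a − 2)·(182·w**2 − 45·w·a − 182·w − 18·a**2 + 84·a); both groups contain (182·w**2 − 45·w·a − 182·w − 18·a**2 + 84·a), so (2·w + 9·a − 2) is a factor with cofactor 182·w**2 − 45·w·a − 182·w − 18·a**2 + 84·a.
The cofactor groups again: 182·w**2 − 45·w·a − 182·w − 18·a**2 + 84·a = 13·w·(14·w + 3·a − 14) − 6·a·(14·w + 3·a − 14); both groups contain (14·w + 3·a − 14), giving (13·w − 6·a)·(14·w + 3·a − 14).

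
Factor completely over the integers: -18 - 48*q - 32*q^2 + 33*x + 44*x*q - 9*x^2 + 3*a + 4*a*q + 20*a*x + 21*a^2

Group: 7*a*(3*a - x + 4*q + 3) + (9*x - 8*q - 6)*(3*a - x + 4*q + 3); both groups contain (3*a - x + 4*q + 3).

(3*a - x + 4*q + 3)*(7*a + 9*x - 8*q - 6)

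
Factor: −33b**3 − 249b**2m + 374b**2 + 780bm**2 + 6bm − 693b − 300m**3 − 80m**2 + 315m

Group: 3b(−11b**2 − 105bm + 99b + 50m**2 − 45m) + (−6m − 7)(−11b**2 − 105bm + 99b + 50m**2 − 45m); both groups contain (−11b**2 − 105bm + 99b + 50m**2 − 45m), so (3b − 6m − 7) is a factor with cofactor −11b**2 − 105bm + 99b + 50m**2 − 45m.
The cofactor groups again: −11b**2 − 105bm + 99b + 50m**2 − 45m = −b(11b − 5m) + (−10m + 9)(11b − 5m); both groups contain (11b − 5m), giving −(b + 10m − 9)(11b − 5m).

−(11b − 5m)(3b − 6m − 7)(b + 10m − 9)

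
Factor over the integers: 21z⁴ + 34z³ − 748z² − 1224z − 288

(3z + 4)(7z + 2)(z + 6)(z − 6)

Testing divisors of the constant over divisors of the leading coefficient, z = −6 is a root, so (z + 6) is a factor; dividing leaves 21z³ − 92z² − 196z − 48.
Then z = −4/3 is a root, giving the factor (3z + 4) and quotient 7z² − 40z − 12.
The remaining quadratic factors as (z − 6)(7z + 2).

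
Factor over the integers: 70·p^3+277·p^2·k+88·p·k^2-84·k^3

(5·p-2·k)·(7·p+6·k)·(2·p+7·k)

Group: 7·p·(10·p^2+31·p·k-14·k^2) + 6·k·(10·p^2+31·p·k-14·k^2); both groups contain (10·p^2+31·p·k-14·k^2), so (7·p+6·k) is a factor with cofactor 10·p^2+31·p·k-14·k^2.
The cofactor groups again: 10·p^2+31·p·k-14·k^2 = 2·p·(5·p-2·k) + 7·k·(5·p-2·k); both groups contain (5·p-2·k), giving (2·p+7·k)·(5·p-2·k).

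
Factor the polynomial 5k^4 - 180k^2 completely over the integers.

5k^2(k + 6)(k - 6)

Factor out 5k^2, leaving k^2 - 36, which is a difference of two squares.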